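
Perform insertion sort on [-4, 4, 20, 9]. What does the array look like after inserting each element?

First element -4 is already 'sorted'
Insert 4: shifted 0 elements -> [-4, 4, 20, 9]
Insert 20: shifted 0 elements -> [-4, 4, 20, 9]
Insert 9: shifted 1 elements -> [-4, 4, 9, 20]


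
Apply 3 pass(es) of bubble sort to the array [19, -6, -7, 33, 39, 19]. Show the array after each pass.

After pass 1: [-6, -7, 19, 33, 19, 39] (3 swaps)
After pass 2: [-7, -6, 19, 19, 33, 39] (2 swaps)
After pass 3: [-7, -6, 19, 19, 33, 39] (0 swaps)
Total swaps: 5


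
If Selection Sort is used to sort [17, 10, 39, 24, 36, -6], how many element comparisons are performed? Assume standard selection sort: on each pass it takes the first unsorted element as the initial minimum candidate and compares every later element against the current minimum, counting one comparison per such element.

Pass 1: scan indices 1..5 for the minimum = 5 comparison(s); min is -6, place at index 0 -> [-6, 10, 39, 24, 36, 17]
Pass 2: scan indices 2..5 for the minimum = 4 comparison(s); min is 10, place at index 1 -> [-6, 10, 39, 24, 36, 17]
Pass 3: scan indices 3..5 for the minimum = 3 comparison(s); min is 17, place at index 2 -> [-6, 10, 17, 24, 36, 39]
Pass 4: scan indices 4..5 for the minimum = 2 comparison(s); min is 24, place at index 3 -> [-6, 10, 17, 24, 36, 39]
Pass 5: scan indices 5..5 for the minimum = 1 comparison(s); min is 36, place at index 4 -> [-6, 10, 17, 24, 36, 39]
Selection sort always scans the whole unsorted suffix, so the count is (n-1) + (n-2) + ... + 1 = n(n-1)/2 = 6*5/2 = 15 regardless of the input order.
Total comparisons: 5 + 4 + 3 + 2 + 1 = 15


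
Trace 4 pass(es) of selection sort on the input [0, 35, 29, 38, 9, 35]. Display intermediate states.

Pass 1: Select minimum 0 at index 0, swap -> [0, 35, 29, 38, 9, 35]
Pass 2: Select minimum 9 at index 4, swap -> [0, 9, 29, 38, 35, 35]
Pass 3: Select minimum 29 at index 2, swap -> [0, 9, 29, 38, 35, 35]
Pass 4: Select minimum 35 at index 4, swap -> [0, 9, 29, 35, 38, 35]


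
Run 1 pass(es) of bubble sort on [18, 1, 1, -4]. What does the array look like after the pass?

After pass 1: [1, 1, -4, 18] (3 swaps)
Total swaps: 3


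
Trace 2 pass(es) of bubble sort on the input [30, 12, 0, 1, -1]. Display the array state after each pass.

After pass 1: [12, 0, 1, -1, 30] (4 swaps)
After pass 2: [0, 1, -1, 12, 30] (3 swaps)
Total swaps: 7


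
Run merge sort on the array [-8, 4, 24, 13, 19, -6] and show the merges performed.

Divide and conquer:
  Merge [4] + [24] -> [4, 24]
  Merge [-8] + [4, 24] -> [-8, 4, 24]
  Merge [19] + [-6] -> [-6, 19]
  Merge [13] + [-6, 19] -> [-6, 13, 19]
  Merge [-8, 4, 24] + [-6, 13, 19] -> [-8, -6, 4, 13, 19, 24]


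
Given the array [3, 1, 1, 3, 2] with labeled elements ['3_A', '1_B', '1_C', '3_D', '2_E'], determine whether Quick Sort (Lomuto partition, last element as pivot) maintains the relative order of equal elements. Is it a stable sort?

Trace Quick Sort on the labeled array (the key is the number; the letter only tracks identity):
  Partition indices 0..4 around pivot 2_E -> [1_B, 1_C, 2_E, 3_D, 3_A]
  Partition indices 0..1 around pivot 1_C -> [1_B, 1_C, 2_E, 3_D, 3_A]
  Partition indices 3..4 around pivot 3_A -> [1_B, 1_C, 2_E, 3_D, 3_A]
Final order: [1_B, 1_C, 2_E, 3_D, 3_A]
Equal keys:
  value 1: originally 1_B, 1_C; after sorting 1_B, 1_C -> order preserved
  value 3: originally 3_A, 3_D; after sorting 3_D, 3_A -> order changed
Equal keys were reordered, so Quick Sort is not stable: partition swaps elements across long distances and can reorder equal keys. (One such input is enough; an unstable sort may happen to preserve order on other inputs, but it gives no guarantee.)
Answer: Not stable


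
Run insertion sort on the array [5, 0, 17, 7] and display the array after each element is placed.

First element 5 is already 'sorted'
Insert 0: shifted 1 elements -> [0, 5, 17, 7]
Insert 17: shifted 0 elements -> [0, 5, 17, 7]
Insert 7: shifted 1 elements -> [0, 5, 7, 17]


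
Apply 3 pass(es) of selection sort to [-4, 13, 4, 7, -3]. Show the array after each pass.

Pass 1: Select minimum -4 at index 0, swap -> [-4, 13, 4, 7, -3]
Pass 2: Select minimum -3 at index 4, swap -> [-4, -3, 4, 7, 13]
Pass 3: Select minimum 4 at index 2, swap -> [-4, -3, 4, 7, 13]


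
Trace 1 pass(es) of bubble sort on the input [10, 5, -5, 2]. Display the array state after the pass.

After pass 1: [5, -5, 2, 10] (3 swaps)
Total swaps: 3


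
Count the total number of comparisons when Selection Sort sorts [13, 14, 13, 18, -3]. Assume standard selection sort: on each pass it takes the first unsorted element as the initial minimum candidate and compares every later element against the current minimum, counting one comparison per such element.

Pass 1: scan indices 1..4 for the minimum = 4 comparison(s); min is -3, place at index 0 -> [-3, 14, 13, 18, 13]
Pass 2: scan indices 2..4 for the minimum = 3 comparison(s); min is 13, place at index 1 -> [-3, 13, 14, 18, 13]
Pass 3: scan indices 3..4 for the minimum = 2 comparison(s); min is 13, place at index 2 -> [-3, 13, 13, 18, 14]
Pass 4: scan indices 4..4 for the minimum = 1 comparison(s); min is 14, place at index 3 -> [-3, 13, 13, 14, 18]
Selection sort always scans the whole unsorted suffix, so the count is (n-1) + (n-2) + ... + 1 = n(n-1)/2 = 5*4/2 = 10 regardless of the input order.
Total comparisons: 4 + 3 + 2 + 1 = 10


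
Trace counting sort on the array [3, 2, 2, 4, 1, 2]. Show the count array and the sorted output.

Count array: [0, 1, 3, 1, 1]
(count[i] = number of elements equal to i)
Cumulative count: [0, 1, 4, 5, 6]
Sorted: [1, 2, 2, 2, 3, 4]


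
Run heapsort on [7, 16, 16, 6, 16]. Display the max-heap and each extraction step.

Build heap: [16, 16, 16, 6, 7]
Extract 16: [16, 7, 16, 6, 16]
Extract 16: [16, 7, 6, 16, 16]
Extract 16: [7, 6, 16, 16, 16]
Extract 7: [6, 7, 16, 16, 16]


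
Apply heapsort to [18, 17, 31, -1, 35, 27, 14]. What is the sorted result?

Build heap: [35, 18, 31, -1, 17, 27, 14]
Extract 35: [31, 18, 27, -1, 17, 14, 35]
Extract 31: [27, 18, 14, -1, 17, 31, 35]
Extract 27: [18, 17, 14, -1, 27, 31, 35]
Extract 18: [17, -1, 14, 18, 27, 31, 35]
Extract 17: [14, -1, 17, 18, 27, 31, 35]
Extract 14: [-1, 14, 17, 18, 27, 31, 35]


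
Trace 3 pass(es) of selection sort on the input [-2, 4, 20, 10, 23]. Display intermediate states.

Pass 1: Select minimum -2 at index 0, swap -> [-2, 4, 20, 10, 23]
Pass 2: Select minimum 4 at index 1, swap -> [-2, 4, 20, 10, 23]
Pass 3: Select minimum 10 at index 3, swap -> [-2, 4, 10, 20, 23]


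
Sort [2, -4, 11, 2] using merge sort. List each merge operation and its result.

Divide and conquer:
  Merge [2] + [-4] -> [-4, 2]
  Merge [11] + [2] -> [2, 11]
  Merge [-4, 2] + [2, 11] -> [-4, 2, 2, 11]


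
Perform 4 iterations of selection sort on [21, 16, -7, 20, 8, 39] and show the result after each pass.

Pass 1: Select minimum -7 at index 2, swap -> [-7, 16, 21, 20, 8, 39]
Pass 2: Select minimum 8 at index 4, swap -> [-7, 8, 21, 20, 16, 39]
Pass 3: Select minimum 16 at index 4, swap -> [-7, 8, 16, 20, 21, 39]
Pass 4: Select minimum 20 at index 3, swap -> [-7, 8, 16, 20, 21, 39]


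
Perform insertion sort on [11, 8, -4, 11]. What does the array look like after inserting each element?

First element 11 is already 'sorted'
Insert 8: shifted 1 elements -> [8, 11, -4, 11]
Insert -4: shifted 2 elements -> [-4, 8, 11, 11]
Insert 11: shifted 0 elements -> [-4, 8, 11, 11]


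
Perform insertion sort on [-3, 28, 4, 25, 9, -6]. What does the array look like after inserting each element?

First element -3 is already 'sorted'
Insert 28: shifted 0 elements -> [-3, 28, 4, 25, 9, -6]
Insert 4: shifted 1 elements -> [-3, 4, 28, 25, 9, -6]
Insert 25: shifted 1 elements -> [-3, 4, 25, 28, 9, -6]
Insert 9: shifted 2 elements -> [-3, 4, 9, 25, 28, -6]
Insert -6: shifted 5 elements -> [-6, -3, 4, 9, 25, 28]


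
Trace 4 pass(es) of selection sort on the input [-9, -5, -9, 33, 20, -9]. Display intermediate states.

Pass 1: Select minimum -9 at index 0, swap -> [-9, -5, -9, 33, 20, -9]
Pass 2: Select minimum -9 at index 2, swap -> [-9, -9, -5, 33, 20, -9]
Pass 3: Select minimum -9 at index 5, swap -> [-9, -9, -9, 33, 20, -5]
Pass 4: Select minimum -5 at index 5, swap -> [-9, -9, -9, -5, 20, 33]


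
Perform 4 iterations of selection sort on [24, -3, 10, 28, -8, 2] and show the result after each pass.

Pass 1: Select minimum -8 at index 4, swap -> [-8, -3, 10, 28, 24, 2]
Pass 2: Select minimum -3 at index 1, swap -> [-8, -3, 10, 28, 24, 2]
Pass 3: Select minimum 2 at index 5, swap -> [-8, -3, 2, 28, 24, 10]
Pass 4: Select minimum 10 at index 5, swap -> [-8, -3, 2, 10, 24, 28]


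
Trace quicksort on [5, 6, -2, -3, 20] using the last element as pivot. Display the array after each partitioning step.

Partition 1: pivot=20 at index 4 -> [5, 6, -2, -3, 20]
Partition 2: pivot=-3 at index 0 -> [-3, 6, -2, 5, 20]
Partition 3: pivot=5 at index 2 -> [-3, -2, 5, 6, 20]


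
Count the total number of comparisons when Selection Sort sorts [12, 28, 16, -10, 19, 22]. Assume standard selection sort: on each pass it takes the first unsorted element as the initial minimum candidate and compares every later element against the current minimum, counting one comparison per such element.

Pass 1: scan indices 1..5 for the minimum = 5 comparison(s); min is -10, place at index 0 -> [-10, 28, 16, 12, 19, 22]
Pass 2: scan indices 2..5 for the minimum = 4 comparison(s); min is 12, place at index 1 -> [-10, 12, 16, 28, 19, 22]
Pass 3: scan indices 3..5 for the minimum = 3 comparison(s); min is 16, place at index 2 -> [-10, 12, 16, 28, 19, 22]
Pass 4: scan indices 4..5 for the minimum = 2 comparison(s); min is 19, place at index 3 -> [-10, 12, 16, 19, 28, 22]
Pass 5: scan indices 5..5 for the minimum = 1 comparison(s); min is 22, place at index 4 -> [-10, 12, 16, 19, 22, 28]
Selection sort always scans the whole unsorted suffix, so the count is (n-1) + (n-2) + ... + 1 = n(n-1)/2 = 6*5/2 = 15 regardless of the input order.
Total comparisons: 5 + 4 + 3 + 2 + 1 = 15


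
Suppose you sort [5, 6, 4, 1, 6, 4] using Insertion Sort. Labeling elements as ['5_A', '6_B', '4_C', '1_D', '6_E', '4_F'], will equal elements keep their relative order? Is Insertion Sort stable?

Trace Insertion Sort on the labeled array (the key is the number; the letter only tracks identity):
  Insert 6_B at index 1: [5_A, 6_B, 4_C, 1_D, 6_E, 4_F]
  Insert 4_C at index 0: [4_C, 5_A, 6_B, 1_D, 6_E, 4_F]
  Insert 1_D at index 0: [1_D, 4_C, 5_A, 6_B, 6_E, 4_F]
  Insert 6_E at index 4: [1_D, 4_C, 5_A, 6_B, 6_E, 4_F]
  Insert 4_F at index 2: [1_D, 4_C, 4_F, 5_A, 6_B, 6_E]
Final order: [1_D, 4_C, 4_F, 5_A, 6_B, 6_E]
Equal keys:
  value 4: originally 4_C, 4_F; after sorting 4_C, 4_F -> order preserved
  value 6: originally 6_B, 6_E; after sorting 6_B, 6_E -> order preserved
All equal keys kept their original relative order. Insertion Sort is stable: elements are shifted only while they are strictly greater than the key, so a key is inserted after any equal elements already placed.
Answer: Stable


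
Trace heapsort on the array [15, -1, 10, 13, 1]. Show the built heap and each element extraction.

Build heap: [15, 13, 10, -1, 1]
Extract 15: [13, 1, 10, -1, 15]
Extract 13: [10, 1, -1, 13, 15]
Extract 10: [1, -1, 10, 13, 15]
Extract 1: [-1, 1, 10, 13, 15]


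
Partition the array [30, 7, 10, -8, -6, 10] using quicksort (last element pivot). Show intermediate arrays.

Partition 1: pivot=10 at index 4 -> [7, 10, -8, -6, 10, 30]
Partition 2: pivot=-6 at index 1 -> [-8, -6, 7, 10, 10, 30]
Partition 3: pivot=10 at index 3 -> [-8, -6, 7, 10, 10, 30]


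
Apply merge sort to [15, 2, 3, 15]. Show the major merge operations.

Divide and conquer:
  Merge [15] + [2] -> [2, 15]
  Merge [3] + [15] -> [3, 15]
  Merge [2, 15] + [3, 15] -> [2, 3, 15, 15]


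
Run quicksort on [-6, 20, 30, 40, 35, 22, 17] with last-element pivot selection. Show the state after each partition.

Partition 1: pivot=17 at index 1 -> [-6, 17, 30, 40, 35, 22, 20]
Partition 2: pivot=20 at index 2 -> [-6, 17, 20, 40, 35, 22, 30]
Partition 3: pivot=30 at index 4 -> [-6, 17, 20, 22, 30, 40, 35]
Partition 4: pivot=35 at index 5 -> [-6, 17, 20, 22, 30, 35, 40]


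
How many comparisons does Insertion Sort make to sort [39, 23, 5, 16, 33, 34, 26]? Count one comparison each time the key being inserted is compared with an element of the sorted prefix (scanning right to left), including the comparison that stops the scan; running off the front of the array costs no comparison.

Insert 23: 39 > 23 (shift), reached front = 1 comparison(s) -> [23, 39, 5, 16, 33, 34, 26]
Insert 5: 39 > 5 (shift), 23 > 5 (shift), reached front = 2 comparison(s) -> [5, 23, 39, 16, 33, 34, 26]
Insert 16: 39 > 16 (shift), 23 > 16 (shift), 5 <= 16 (stop) = 3 comparison(s) -> [5, 16, 23, 39, 33, 34, 26]
Insert 33: 39 > 33 (shift), 23 <= 33 (stop) = 2 comparison(s) -> [5, 16, 23, 33, 39, 34, 26]
Insert 34: 39 > 34 (shift), 33 <= 34 (stop) = 2 comparison(s) -> [5, 16, 23, 33, 34, 39, 26]
Insert 26: 39 > 26 (shift), 34 > 26 (shift), 33 > 26 (shift), 23 <= 26 (stop) = 4 comparison(s) -> [5, 16, 23, 26, 33, 34, 39]
Total comparisons: 1 + 2 + 3 + 2 + 2 + 4 = 14


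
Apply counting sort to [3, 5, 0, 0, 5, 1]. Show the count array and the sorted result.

Count array: [2, 1, 0, 1, 0, 2]
(count[i] = number of elements equal to i)
Cumulative count: [2, 3, 3, 4, 4, 6]
Sorted: [0, 0, 1, 3, 5, 5]


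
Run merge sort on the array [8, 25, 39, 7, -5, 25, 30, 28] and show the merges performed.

Divide and conquer:
  Merge [8] + [25] -> [8, 25]
  Merge [39] + [7] -> [7, 39]
  Merge [8, 25] + [7, 39] -> [7, 8, 25, 39]
  Merge [-5] + [25] -> [-5, 25]
  Merge [30] + [28] -> [28, 30]
  Merge [-5, 25] + [28, 30] -> [-5, 25, 28, 30]
  Merge [7, 8, 25, 39] + [-5, 25, 28, 30] -> [-5, 7, 8, 25, 25, 28, 30, 39]


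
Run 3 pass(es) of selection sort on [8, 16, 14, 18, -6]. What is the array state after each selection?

Pass 1: Select minimum -6 at index 4, swap -> [-6, 16, 14, 18, 8]
Pass 2: Select minimum 8 at index 4, swap -> [-6, 8, 14, 18, 16]
Pass 3: Select minimum 14 at index 2, swap -> [-6, 8, 14, 18, 16]


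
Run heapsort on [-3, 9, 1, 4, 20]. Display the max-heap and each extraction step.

Build heap: [20, 9, 1, 4, -3]
Extract 20: [9, 4, 1, -3, 20]
Extract 9: [4, -3, 1, 9, 20]
Extract 4: [1, -3, 4, 9, 20]
Extract 1: [-3, 1, 4, 9, 20]


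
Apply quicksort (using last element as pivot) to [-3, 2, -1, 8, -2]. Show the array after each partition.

Partition 1: pivot=-2 at index 1 -> [-3, -2, -1, 8, 2]
Partition 2: pivot=2 at index 3 -> [-3, -2, -1, 2, 8]


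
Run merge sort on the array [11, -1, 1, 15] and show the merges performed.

Divide and conquer:
  Merge [11] + [-1] -> [-1, 11]
  Merge [1] + [15] -> [1, 15]
  Merge [-1, 11] + [1, 15] -> [-1, 1, 11, 15]


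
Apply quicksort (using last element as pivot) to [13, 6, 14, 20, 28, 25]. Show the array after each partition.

Partition 1: pivot=25 at index 4 -> [13, 6, 14, 20, 25, 28]
Partition 2: pivot=20 at index 3 -> [13, 6, 14, 20, 25, 28]
Partition 3: pivot=14 at index 2 -> [13, 6, 14, 20, 25, 28]
Partition 4: pivot=6 at index 0 -> [6, 13, 14, 20, 25, 28]


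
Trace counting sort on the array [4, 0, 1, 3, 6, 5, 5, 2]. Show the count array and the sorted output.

Count array: [1, 1, 1, 1, 1, 2, 1]
(count[i] = number of elements equal to i)
Cumulative count: [1, 2, 3, 4, 5, 7, 8]
Sorted: [0, 1, 2, 3, 4, 5, 5, 6]


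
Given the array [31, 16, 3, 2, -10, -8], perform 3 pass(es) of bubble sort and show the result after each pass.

After pass 1: [16, 3, 2, -10, -8, 31] (5 swaps)
After pass 2: [3, 2, -10, -8, 16, 31] (4 swaps)
After pass 3: [2, -10, -8, 3, 16, 31] (3 swaps)
Total swaps: 12


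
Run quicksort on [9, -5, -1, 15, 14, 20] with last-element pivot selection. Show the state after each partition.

Partition 1: pivot=20 at index 5 -> [9, -5, -1, 15, 14, 20]
Partition 2: pivot=14 at index 3 -> [9, -5, -1, 14, 15, 20]
Partition 3: pivot=-1 at index 1 -> [-5, -1, 9, 14, 15, 20]


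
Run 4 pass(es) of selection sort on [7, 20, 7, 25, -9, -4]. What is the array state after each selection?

Pass 1: Select minimum -9 at index 4, swap -> [-9, 20, 7, 25, 7, -4]
Pass 2: Select minimum -4 at index 5, swap -> [-9, -4, 7, 25, 7, 20]
Pass 3: Select minimum 7 at index 2, swap -> [-9, -4, 7, 25, 7, 20]
Pass 4: Select minimum 7 at index 4, swap -> [-9, -4, 7, 7, 25, 20]


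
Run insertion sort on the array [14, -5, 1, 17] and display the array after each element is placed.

First element 14 is already 'sorted'
Insert -5: shifted 1 elements -> [-5, 14, 1, 17]
Insert 1: shifted 1 elements -> [-5, 1, 14, 17]
Insert 17: shifted 0 elements -> [-5, 1, 14, 17]


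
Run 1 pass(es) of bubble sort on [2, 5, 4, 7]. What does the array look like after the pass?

After pass 1: [2, 4, 5, 7] (1 swaps)
Total swaps: 1


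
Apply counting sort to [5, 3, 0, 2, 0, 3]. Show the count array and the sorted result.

Count array: [2, 0, 1, 2, 0, 1]
(count[i] = number of elements equal to i)
Cumulative count: [2, 2, 3, 5, 5, 6]
Sorted: [0, 0, 2, 3, 3, 5]


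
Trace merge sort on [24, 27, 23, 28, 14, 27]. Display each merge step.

Divide and conquer:
  Merge [27] + [23] -> [23, 27]
  Merge [24] + [23, 27] -> [23, 24, 27]
  Merge [14] + [27] -> [14, 27]
  Merge [28] + [14, 27] -> [14, 27, 28]
  Merge [23, 24, 27] + [14, 27, 28] -> [14, 23, 24, 27, 27, 28]


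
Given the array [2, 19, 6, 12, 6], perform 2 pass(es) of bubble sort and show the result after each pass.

After pass 1: [2, 6, 12, 6, 19] (3 swaps)
After pass 2: [2, 6, 6, 12, 19] (1 swaps)
Total swaps: 4


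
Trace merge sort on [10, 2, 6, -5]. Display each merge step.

Divide and conquer:
  Merge [10] + [2] -> [2, 10]
  Merge [6] + [-5] -> [-5, 6]
  Merge [2, 10] + [-5, 6] -> [-5, 2, 6, 10]


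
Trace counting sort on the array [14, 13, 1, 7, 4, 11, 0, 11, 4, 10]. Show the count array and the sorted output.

Count array: [1, 1, 0, 0, 2, 0, 0, 1, 0, 0, 1, 2, 0, 1, 1]
(count[i] = number of elements equal to i)
Cumulative count: [1, 2, 2, 2, 4, 4, 4, 5, 5, 5, 6, 8, 8, 9, 10]
Sorted: [0, 1, 4, 4, 7, 10, 11, 11, 13, 14]


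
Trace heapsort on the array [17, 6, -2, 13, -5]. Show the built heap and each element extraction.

Build heap: [17, 13, -2, 6, -5]
Extract 17: [13, 6, -2, -5, 17]
Extract 13: [6, -5, -2, 13, 17]
Extract 6: [-2, -5, 6, 13, 17]
Extract -2: [-5, -2, 6, 13, 17]


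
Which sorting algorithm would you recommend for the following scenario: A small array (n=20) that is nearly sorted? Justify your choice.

Best choice: Insertion sort
Reason: Insertion sort is O(n) for nearly sorted arrays and has low overhead


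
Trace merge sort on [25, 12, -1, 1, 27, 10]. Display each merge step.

Divide and conquer:
  Merge [12] + [-1] -> [-1, 12]
  Merge [25] + [-1, 12] -> [-1, 12, 25]
  Merge [27] + [10] -> [10, 27]
  Merge [1] + [10, 27] -> [1, 10, 27]
  Merge [-1, 12, 25] + [1, 10, 27] -> [-1, 1, 10, 12, 25, 27]


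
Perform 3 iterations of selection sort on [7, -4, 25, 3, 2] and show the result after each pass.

Pass 1: Select minimum -4 at index 1, swap -> [-4, 7, 25, 3, 2]
Pass 2: Select minimum 2 at index 4, swap -> [-4, 2, 25, 3, 7]
Pass 3: Select minimum 3 at index 3, swap -> [-4, 2, 3, 25, 7]


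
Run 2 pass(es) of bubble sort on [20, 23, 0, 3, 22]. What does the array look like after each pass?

After pass 1: [20, 0, 3, 22, 23] (3 swaps)
After pass 2: [0, 3, 20, 22, 23] (2 swaps)
Total swaps: 5


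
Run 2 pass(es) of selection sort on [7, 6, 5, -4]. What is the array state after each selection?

Pass 1: Select minimum -4 at index 3, swap -> [-4, 6, 5, 7]
Pass 2: Select minimum 5 at index 2, swap -> [-4, 5, 6, 7]


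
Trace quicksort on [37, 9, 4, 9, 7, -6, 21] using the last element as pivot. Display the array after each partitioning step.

Partition 1: pivot=21 at index 5 -> [9, 4, 9, 7, -6, 21, 37]
Partition 2: pivot=-6 at index 0 -> [-6, 4, 9, 7, 9, 21, 37]
Partition 3: pivot=9 at index 4 -> [-6, 4, 9, 7, 9, 21, 37]
Partition 4: pivot=7 at index 2 -> [-6, 4, 7, 9, 9, 21, 37]


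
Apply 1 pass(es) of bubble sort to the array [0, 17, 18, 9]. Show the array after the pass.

After pass 1: [0, 17, 9, 18] (1 swaps)
Total swaps: 1


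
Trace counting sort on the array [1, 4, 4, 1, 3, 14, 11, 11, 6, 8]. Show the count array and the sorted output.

Count array: [0, 2, 0, 1, 2, 0, 1, 0, 1, 0, 0, 2, 0, 0, 1]
(count[i] = number of elements equal to i)
Cumulative count: [0, 2, 2, 3, 5, 5, 6, 6, 7, 7, 7, 9, 9, 9, 10]
Sorted: [1, 1, 3, 4, 4, 6, 8, 11, 11, 14]


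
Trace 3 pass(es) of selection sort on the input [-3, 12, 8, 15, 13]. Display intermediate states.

Pass 1: Select minimum -3 at index 0, swap -> [-3, 12, 8, 15, 13]
Pass 2: Select minimum 8 at index 2, swap -> [-3, 8, 12, 15, 13]
Pass 3: Select minimum 12 at index 2, swap -> [-3, 8, 12, 15, 13]


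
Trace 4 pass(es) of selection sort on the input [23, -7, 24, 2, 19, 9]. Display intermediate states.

Pass 1: Select minimum -7 at index 1, swap -> [-7, 23, 24, 2, 19, 9]
Pass 2: Select minimum 2 at index 3, swap -> [-7, 2, 24, 23, 19, 9]
Pass 3: Select minimum 9 at index 5, swap -> [-7, 2, 9, 23, 19, 24]
Pass 4: Select minimum 19 at index 4, swap -> [-7, 2, 9, 19, 23, 24]


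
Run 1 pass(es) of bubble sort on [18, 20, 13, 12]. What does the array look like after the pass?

After pass 1: [18, 13, 12, 20] (2 swaps)
Total swaps: 2


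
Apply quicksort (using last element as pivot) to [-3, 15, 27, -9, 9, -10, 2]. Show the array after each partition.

Partition 1: pivot=2 at index 3 -> [-3, -9, -10, 2, 9, 27, 15]
Partition 2: pivot=-10 at index 0 -> [-10, -9, -3, 2, 9, 27, 15]
Partition 3: pivot=-3 at index 2 -> [-10, -9, -3, 2, 9, 27, 15]
Partition 4: pivot=15 at index 5 -> [-10, -9, -3, 2, 9, 15, 27]


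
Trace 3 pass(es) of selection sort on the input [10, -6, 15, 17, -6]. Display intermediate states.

Pass 1: Select minimum -6 at index 1, swap -> [-6, 10, 15, 17, -6]
Pass 2: Select minimum -6 at index 4, swap -> [-6, -6, 15, 17, 10]
Pass 3: Select minimum 10 at index 4, swap -> [-6, -6, 10, 17, 15]


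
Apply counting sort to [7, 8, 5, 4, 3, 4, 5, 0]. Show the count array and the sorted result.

Count array: [1, 0, 0, 1, 2, 2, 0, 1, 1]
(count[i] = number of elements equal to i)
Cumulative count: [1, 1, 1, 2, 4, 6, 6, 7, 8]
Sorted: [0, 3, 4, 4, 5, 5, 7, 8]


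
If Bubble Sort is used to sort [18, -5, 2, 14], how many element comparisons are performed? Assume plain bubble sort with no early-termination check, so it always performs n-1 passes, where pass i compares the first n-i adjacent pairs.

Pass 1: compare adjacent pairs (0,1)..(2,3) = 3 comparison(s), 3 swap(s) -> [-5, 2, 14, 18]
Pass 2: compare adjacent pairs (0,1)..(1,2) = 2 comparison(s), 0 swap(s) -> [-5, 2, 14, 18]
Pass 3: compare adjacent pairs (0,1)..(0,1) = 1 comparison(s), 0 swap(s) -> [-5, 2, 14, 18]
Total comparisons: 3 + 2 + 1 = 6


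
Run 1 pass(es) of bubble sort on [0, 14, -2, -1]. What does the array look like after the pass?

After pass 1: [0, -2, -1, 14] (2 swaps)
Total swaps: 2


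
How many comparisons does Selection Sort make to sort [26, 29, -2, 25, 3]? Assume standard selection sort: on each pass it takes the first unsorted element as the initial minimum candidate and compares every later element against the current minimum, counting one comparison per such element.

Pass 1: scan indices 1..4 for the minimum = 4 comparison(s); min is -2, place at index 0 -> [-2, 29, 26, 25, 3]
Pass 2: scan indices 2..4 for the minimum = 3 comparison(s); min is 3, place at index 1 -> [-2, 3, 26, 25, 29]
Pass 3: scan indices 3..4 for the minimum = 2 comparison(s); min is 25, place at index 2 -> [-2, 3, 25, 26, 29]
Pass 4: scan indices 4..4 for the minimum = 1 comparison(s); min is 26, place at index 3 -> [-2, 3, 25, 26, 29]
Selection sort always scans the whole unsorted suffix, so the count is (n-1) + (n-2) + ... + 1 = n(n-1)/2 = 5*4/2 = 10 regardless of the input order.
Total comparisons: 4 + 3 + 2 + 1 = 10


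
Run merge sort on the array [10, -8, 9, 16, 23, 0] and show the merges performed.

Divide and conquer:
  Merge [-8] + [9] -> [-8, 9]
  Merge [10] + [-8, 9] -> [-8, 9, 10]
  Merge [23] + [0] -> [0, 23]
  Merge [16] + [0, 23] -> [0, 16, 23]
  Merge [-8, 9, 10] + [0, 16, 23] -> [-8, 0, 9, 10, 16, 23]


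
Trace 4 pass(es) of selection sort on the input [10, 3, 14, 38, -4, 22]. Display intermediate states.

Pass 1: Select minimum -4 at index 4, swap -> [-4, 3, 14, 38, 10, 22]
Pass 2: Select minimum 3 at index 1, swap -> [-4, 3, 14, 38, 10, 22]
Pass 3: Select minimum 10 at index 4, swap -> [-4, 3, 10, 38, 14, 22]
Pass 4: Select minimum 14 at index 4, swap -> [-4, 3, 10, 14, 38, 22]


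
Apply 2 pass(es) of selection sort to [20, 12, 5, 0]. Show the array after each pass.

Pass 1: Select minimum 0 at index 3, swap -> [0, 12, 5, 20]
Pass 2: Select minimum 5 at index 2, swap -> [0, 5, 12, 20]


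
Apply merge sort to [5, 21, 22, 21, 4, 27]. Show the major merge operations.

Divide and conquer:
  Merge [21] + [22] -> [21, 22]
  Merge [5] + [21, 22] -> [5, 21, 22]
  Merge [4] + [27] -> [4, 27]
  Merge [21] + [4, 27] -> [4, 21, 27]
  Merge [5, 21, 22] + [4, 21, 27] -> [4, 5, 21, 21, 22, 27]


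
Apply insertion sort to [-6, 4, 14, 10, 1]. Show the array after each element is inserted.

First element -6 is already 'sorted'
Insert 4: shifted 0 elements -> [-6, 4, 14, 10, 1]
Insert 14: shifted 0 elements -> [-6, 4, 14, 10, 1]
Insert 10: shifted 1 elements -> [-6, 4, 10, 14, 1]
Insert 1: shifted 3 elements -> [-6, 1, 4, 10, 14]


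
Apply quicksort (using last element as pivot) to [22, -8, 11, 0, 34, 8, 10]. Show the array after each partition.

Partition 1: pivot=10 at index 3 -> [-8, 0, 8, 10, 34, 11, 22]
Partition 2: pivot=8 at index 2 -> [-8, 0, 8, 10, 34, 11, 22]
Partition 3: pivot=0 at index 1 -> [-8, 0, 8, 10, 34, 11, 22]
Partition 4: pivot=22 at index 5 -> [-8, 0, 8, 10, 11, 22, 34]


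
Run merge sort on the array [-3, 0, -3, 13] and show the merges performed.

Divide and conquer:
  Merge [-3] + [0] -> [-3, 0]
  Merge [-3] + [13] -> [-3, 13]
  Merge [-3, 0] + [-3, 13] -> [-3, -3, 0, 13]


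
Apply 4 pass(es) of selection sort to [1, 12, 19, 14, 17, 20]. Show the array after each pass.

Pass 1: Select minimum 1 at index 0, swap -> [1, 12, 19, 14, 17, 20]
Pass 2: Select minimum 12 at index 1, swap -> [1, 12, 19, 14, 17, 20]
Pass 3: Select minimum 14 at index 3, swap -> [1, 12, 14, 19, 17, 20]
Pass 4: Select minimum 17 at index 4, swap -> [1, 12, 14, 17, 19, 20]


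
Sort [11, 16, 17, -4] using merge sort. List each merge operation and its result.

Divide and conquer:
  Merge [11] + [16] -> [11, 16]
  Merge [17] + [-4] -> [-4, 17]
  Merge [11, 16] + [-4, 17] -> [-4, 11, 16, 17]


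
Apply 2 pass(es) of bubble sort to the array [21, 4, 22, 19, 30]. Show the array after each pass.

After pass 1: [4, 21, 19, 22, 30] (2 swaps)
After pass 2: [4, 19, 21, 22, 30] (1 swaps)
Total swaps: 3


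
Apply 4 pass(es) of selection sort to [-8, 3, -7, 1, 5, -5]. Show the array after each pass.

Pass 1: Select minimum -8 at index 0, swap -> [-8, 3, -7, 1, 5, -5]
Pass 2: Select minimum -7 at index 2, swap -> [-8, -7, 3, 1, 5, -5]
Pass 3: Select minimum -5 at index 5, swap -> [-8, -7, -5, 1, 5, 3]
Pass 4: Select minimum 1 at index 3, swap -> [-8, -7, -5, 1, 5, 3]


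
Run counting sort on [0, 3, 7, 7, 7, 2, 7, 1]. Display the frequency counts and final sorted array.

Count array: [1, 1, 1, 1, 0, 0, 0, 4]
(count[i] = number of elements equal to i)
Cumulative count: [1, 2, 3, 4, 4, 4, 4, 8]
Sorted: [0, 1, 2, 3, 7, 7, 7, 7]


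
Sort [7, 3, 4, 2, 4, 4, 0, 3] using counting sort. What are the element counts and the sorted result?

Count array: [1, 0, 1, 2, 3, 0, 0, 1]
(count[i] = number of elements equal to i)
Cumulative count: [1, 1, 2, 4, 7, 7, 7, 8]
Sorted: [0, 2, 3, 3, 4, 4, 4, 7]


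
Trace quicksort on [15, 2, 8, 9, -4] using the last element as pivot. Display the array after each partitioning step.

Partition 1: pivot=-4 at index 0 -> [-4, 2, 8, 9, 15]
Partition 2: pivot=15 at index 4 -> [-4, 2, 8, 9, 15]
Partition 3: pivot=9 at index 3 -> [-4, 2, 8, 9, 15]
Partition 4: pivot=8 at index 2 -> [-4, 2, 8, 9, 15]


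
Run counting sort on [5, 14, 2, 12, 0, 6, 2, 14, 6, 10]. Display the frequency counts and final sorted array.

Count array: [1, 0, 2, 0, 0, 1, 2, 0, 0, 0, 1, 0, 1, 0, 2]
(count[i] = number of elements equal to i)
Cumulative count: [1, 1, 3, 3, 3, 4, 6, 6, 6, 6, 7, 7, 8, 8, 10]
Sorted: [0, 2, 2, 5, 6, 6, 10, 12, 14, 14]


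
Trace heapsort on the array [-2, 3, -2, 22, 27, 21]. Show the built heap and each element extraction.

Build heap: [27, 22, 21, -2, 3, -2]
Extract 27: [22, 3, 21, -2, -2, 27]
Extract 22: [21, 3, -2, -2, 22, 27]
Extract 21: [3, -2, -2, 21, 22, 27]
Extract 3: [-2, -2, 3, 21, 22, 27]
Extract -2: [-2, -2, 3, 21, 22, 27]


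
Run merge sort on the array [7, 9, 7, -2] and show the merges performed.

Divide and conquer:
  Merge [7] + [9] -> [7, 9]
  Merge [7] + [-2] -> [-2, 7]
  Merge [7, 9] + [-2, 7] -> [-2, 7, 7, 9]


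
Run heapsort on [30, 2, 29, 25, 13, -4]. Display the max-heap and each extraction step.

Build heap: [30, 25, 29, 2, 13, -4]
Extract 30: [29, 25, -4, 2, 13, 30]
Extract 29: [25, 13, -4, 2, 29, 30]
Extract 25: [13, 2, -4, 25, 29, 30]
Extract 13: [2, -4, 13, 25, 29, 30]
Extract 2: [-4, 2, 13, 25, 29, 30]


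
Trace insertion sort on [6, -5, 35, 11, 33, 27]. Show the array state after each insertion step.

First element 6 is already 'sorted'
Insert -5: shifted 1 elements -> [-5, 6, 35, 11, 33, 27]
Insert 35: shifted 0 elements -> [-5, 6, 35, 11, 33, 27]
Insert 11: shifted 1 elements -> [-5, 6, 11, 35, 33, 27]
Insert 33: shifted 1 elements -> [-5, 6, 11, 33, 35, 27]
Insert 27: shifted 2 elements -> [-5, 6, 11, 27, 33, 35]


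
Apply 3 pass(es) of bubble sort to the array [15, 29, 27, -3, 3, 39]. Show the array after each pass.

After pass 1: [15, 27, -3, 3, 29, 39] (3 swaps)
After pass 2: [15, -3, 3, 27, 29, 39] (2 swaps)
After pass 3: [-3, 3, 15, 27, 29, 39] (2 swaps)
Total swaps: 7


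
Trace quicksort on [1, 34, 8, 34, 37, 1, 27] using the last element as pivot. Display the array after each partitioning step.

Partition 1: pivot=27 at index 3 -> [1, 8, 1, 27, 37, 34, 34]
Partition 2: pivot=1 at index 1 -> [1, 1, 8, 27, 37, 34, 34]
Partition 3: pivot=34 at index 5 -> [1, 1, 8, 27, 34, 34, 37]


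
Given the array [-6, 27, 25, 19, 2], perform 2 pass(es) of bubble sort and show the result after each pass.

After pass 1: [-6, 25, 19, 2, 27] (3 swaps)
After pass 2: [-6, 19, 2, 25, 27] (2 swaps)
Total swaps: 5


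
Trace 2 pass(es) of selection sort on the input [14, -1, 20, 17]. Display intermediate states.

Pass 1: Select minimum -1 at index 1, swap -> [-1, 14, 20, 17]
Pass 2: Select minimum 14 at index 1, swap -> [-1, 14, 20, 17]


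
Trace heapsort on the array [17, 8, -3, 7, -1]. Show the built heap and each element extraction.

Build heap: [17, 8, -3, 7, -1]
Extract 17: [8, 7, -3, -1, 17]
Extract 8: [7, -1, -3, 8, 17]
Extract 7: [-1, -3, 7, 8, 17]
Extract -1: [-3, -1, 7, 8, 17]


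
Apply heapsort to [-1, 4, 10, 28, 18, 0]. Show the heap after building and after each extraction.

Build heap: [28, 18, 10, 4, -1, 0]
Extract 28: [18, 4, 10, 0, -1, 28]
Extract 18: [10, 4, -1, 0, 18, 28]
Extract 10: [4, 0, -1, 10, 18, 28]
Extract 4: [0, -1, 4, 10, 18, 28]
Extract 0: [-1, 0, 4, 10, 18, 28]


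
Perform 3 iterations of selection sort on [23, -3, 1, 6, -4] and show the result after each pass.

Pass 1: Select minimum -4 at index 4, swap -> [-4, -3, 1, 6, 23]
Pass 2: Select minimum -3 at index 1, swap -> [-4, -3, 1, 6, 23]
Pass 3: Select minimum 1 at index 2, swap -> [-4, -3, 1, 6, 23]


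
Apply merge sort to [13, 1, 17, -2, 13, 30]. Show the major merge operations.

Divide and conquer:
  Merge [1] + [17] -> [1, 17]
  Merge [13] + [1, 17] -> [1, 13, 17]
  Merge [13] + [30] -> [13, 30]
  Merge [-2] + [13, 30] -> [-2, 13, 30]
  Merge [1, 13, 17] + [-2, 13, 30] -> [-2, 1, 13, 13, 17, 30]


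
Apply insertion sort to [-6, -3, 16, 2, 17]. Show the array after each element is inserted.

First element -6 is already 'sorted'
Insert -3: shifted 0 elements -> [-6, -3, 16, 2, 17]
Insert 16: shifted 0 elements -> [-6, -3, 16, 2, 17]
Insert 2: shifted 1 elements -> [-6, -3, 2, 16, 17]
Insert 17: shifted 0 elements -> [-6, -3, 2, 16, 17]


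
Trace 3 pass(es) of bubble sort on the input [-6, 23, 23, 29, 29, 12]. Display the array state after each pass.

After pass 1: [-6, 23, 23, 29, 12, 29] (1 swaps)
After pass 2: [-6, 23, 23, 12, 29, 29] (1 swaps)
After pass 3: [-6, 23, 12, 23, 29, 29] (1 swaps)
Total swaps: 3


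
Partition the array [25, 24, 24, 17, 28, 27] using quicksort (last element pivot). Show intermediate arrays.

Partition 1: pivot=27 at index 4 -> [25, 24, 24, 17, 27, 28]
Partition 2: pivot=17 at index 0 -> [17, 24, 24, 25, 27, 28]
Partition 3: pivot=25 at index 3 -> [17, 24, 24, 25, 27, 28]
Partition 4: pivot=24 at index 2 -> [17, 24, 24, 25, 27, 28]


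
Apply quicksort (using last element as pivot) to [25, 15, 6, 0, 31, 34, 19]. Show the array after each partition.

Partition 1: pivot=19 at index 3 -> [15, 6, 0, 19, 31, 34, 25]
Partition 2: pivot=0 at index 0 -> [0, 6, 15, 19, 31, 34, 25]
Partition 3: pivot=15 at index 2 -> [0, 6, 15, 19, 31, 34, 25]
Partition 4: pivot=25 at index 4 -> [0, 6, 15, 19, 25, 34, 31]
Partition 5: pivot=31 at index 5 -> [0, 6, 15, 19, 25, 31, 34]


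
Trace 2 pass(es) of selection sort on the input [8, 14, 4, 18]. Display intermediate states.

Pass 1: Select minimum 4 at index 2, swap -> [4, 14, 8, 18]
Pass 2: Select minimum 8 at index 2, swap -> [4, 8, 14, 18]


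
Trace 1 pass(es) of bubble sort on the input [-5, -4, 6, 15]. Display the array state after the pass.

After pass 1: [-5, -4, 6, 15] (0 swaps)
Total swaps: 0


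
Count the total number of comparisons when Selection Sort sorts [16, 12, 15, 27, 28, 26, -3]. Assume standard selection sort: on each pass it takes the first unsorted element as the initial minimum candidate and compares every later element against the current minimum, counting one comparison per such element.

Pass 1: scan indices 1..6 for the minimum = 6 comparison(s); min is -3, place at index 0 -> [-3, 12, 15, 27, 28, 26, 16]
Pass 2: scan indices 2..6 for the minimum = 5 comparison(s); min is 12, place at index 1 -> [-3, 12, 15, 27, 28, 26, 16]
Pass 3: scan indices 3..6 for the minimum = 4 comparison(s); min is 15, place at index 2 -> [-3, 12, 15, 27, 28, 26, 16]
Pass 4: scan indices 4..6 for the minimum = 3 comparison(s); min is 16, place at index 3 -> [-3, 12, 15, 16, 28, 26, 27]
Pass 5: scan indices 5..6 for the minimum = 2 comparison(s); min is 26, place at index 4 -> [-3, 12, 15, 16, 26, 28, 27]
Pass 6: scan indices 6..6 for the minimum = 1 comparison(s); min is 27, place at index 5 -> [-3, 12, 15, 16, 26, 27, 28]
Selection sort always scans the whole unsorted suffix, so the count is (n-1) + (n-2) + ... + 1 = n(n-1)/2 = 7*6/2 = 21 regardless of the input order.
Total comparisons: 6 + 5 + 4 + 3 + 2 + 1 = 21


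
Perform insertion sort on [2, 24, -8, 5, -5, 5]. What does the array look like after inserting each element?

First element 2 is already 'sorted'
Insert 24: shifted 0 elements -> [2, 24, -8, 5, -5, 5]
Insert -8: shifted 2 elements -> [-8, 2, 24, 5, -5, 5]
Insert 5: shifted 1 elements -> [-8, 2, 5, 24, -5, 5]
Insert -5: shifted 3 elements -> [-8, -5, 2, 5, 24, 5]
Insert 5: shifted 1 elements -> [-8, -5, 2, 5, 5, 24]


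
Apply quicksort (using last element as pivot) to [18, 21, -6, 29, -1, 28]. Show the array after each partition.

Partition 1: pivot=28 at index 4 -> [18, 21, -6, -1, 28, 29]
Partition 2: pivot=-1 at index 1 -> [-6, -1, 18, 21, 28, 29]
Partition 3: pivot=21 at index 3 -> [-6, -1, 18, 21, 28, 29]


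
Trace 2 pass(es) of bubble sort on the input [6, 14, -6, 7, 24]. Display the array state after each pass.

After pass 1: [6, -6, 7, 14, 24] (2 swaps)
After pass 2: [-6, 6, 7, 14, 24] (1 swaps)
Total swaps: 3


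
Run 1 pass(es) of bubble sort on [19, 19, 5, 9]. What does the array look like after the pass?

After pass 1: [19, 5, 9, 19] (2 swaps)
Total swaps: 2


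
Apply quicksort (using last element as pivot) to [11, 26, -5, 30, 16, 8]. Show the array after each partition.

Partition 1: pivot=8 at index 1 -> [-5, 8, 11, 30, 16, 26]
Partition 2: pivot=26 at index 4 -> [-5, 8, 11, 16, 26, 30]
Partition 3: pivot=16 at index 3 -> [-5, 8, 11, 16, 26, 30]


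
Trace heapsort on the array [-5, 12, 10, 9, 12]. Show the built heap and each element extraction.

Build heap: [12, 12, 10, 9, -5]
Extract 12: [12, 9, 10, -5, 12]
Extract 12: [10, 9, -5, 12, 12]
Extract 10: [9, -5, 10, 12, 12]
Extract 9: [-5, 9, 10, 12, 12]


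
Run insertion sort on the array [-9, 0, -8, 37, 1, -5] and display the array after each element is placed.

First element -9 is already 'sorted'
Insert 0: shifted 0 elements -> [-9, 0, -8, 37, 1, -5]
Insert -8: shifted 1 elements -> [-9, -8, 0, 37, 1, -5]
Insert 37: shifted 0 elements -> [-9, -8, 0, 37, 1, -5]
Insert 1: shifted 1 elements -> [-9, -8, 0, 1, 37, -5]
Insert -5: shifted 3 elements -> [-9, -8, -5, 0, 1, 37]


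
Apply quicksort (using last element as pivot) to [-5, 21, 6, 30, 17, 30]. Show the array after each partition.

Partition 1: pivot=30 at index 5 -> [-5, 21, 6, 30, 17, 30]
Partition 2: pivot=17 at index 2 -> [-5, 6, 17, 30, 21, 30]
Partition 3: pivot=6 at index 1 -> [-5, 6, 17, 30, 21, 30]
Partition 4: pivot=21 at index 3 -> [-5, 6, 17, 21, 30, 30]


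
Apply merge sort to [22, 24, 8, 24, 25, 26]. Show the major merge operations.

Divide and conquer:
  Merge [24] + [8] -> [8, 24]
  Merge [22] + [8, 24] -> [8, 22, 24]
  Merge [25] + [26] -> [25, 26]
  Merge [24] + [25, 26] -> [24, 25, 26]
  Merge [8, 22, 24] + [24, 25, 26] -> [8, 22, 24, 24, 25, 26]


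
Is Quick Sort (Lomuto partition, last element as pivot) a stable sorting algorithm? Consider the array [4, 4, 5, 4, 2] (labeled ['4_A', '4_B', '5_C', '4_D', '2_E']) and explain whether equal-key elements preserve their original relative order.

Trace Quick Sort on the labeled array (the key is the number; the letter only tracks identity):
  Partition indices 0..4 around pivot 2_E -> [2_E, 4_B, 5_C, 4_D, 4_A]
  Partition indices 1..4 around pivot 4_A -> [2_E, 4_B, 4_D, 4_A, 5_C]
  Partition indices 1..2 around pivot 4_D -> [2_E, 4_B, 4_D, 4_A, 5_C]
Final order: [2_E, 4_B, 4_D, 4_A, 5_C]
Equal keys:
  value 4: originally 4_A, 4_B, 4_D; after sorting 4_B, 4_D, 4_A -> order changed
Equal keys were reordered, so Quick Sort is not stable: partition swaps elements across long distances and can reorder equal keys. (One such input is enough; an unstable sort may happen to preserve order on other inputs, but it gives no guarantee.)
Answer: Not stable


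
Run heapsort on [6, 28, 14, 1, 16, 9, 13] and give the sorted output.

Build heap: [28, 16, 14, 1, 6, 9, 13]
Extract 28: [16, 13, 14, 1, 6, 9, 28]
Extract 16: [14, 13, 9, 1, 6, 16, 28]
Extract 14: [13, 6, 9, 1, 14, 16, 28]
Extract 13: [9, 6, 1, 13, 14, 16, 28]
Extract 9: [6, 1, 9, 13, 14, 16, 28]
Extract 6: [1, 6, 9, 13, 14, 16, 28]


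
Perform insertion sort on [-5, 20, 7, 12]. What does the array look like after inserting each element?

First element -5 is already 'sorted'
Insert 20: shifted 0 elements -> [-5, 20, 7, 12]
Insert 7: shifted 1 elements -> [-5, 7, 20, 12]
Insert 12: shifted 1 elements -> [-5, 7, 12, 20]


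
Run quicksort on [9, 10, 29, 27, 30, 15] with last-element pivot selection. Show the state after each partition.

Partition 1: pivot=15 at index 2 -> [9, 10, 15, 27, 30, 29]
Partition 2: pivot=10 at index 1 -> [9, 10, 15, 27, 30, 29]
Partition 3: pivot=29 at index 4 -> [9, 10, 15, 27, 29, 30]
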